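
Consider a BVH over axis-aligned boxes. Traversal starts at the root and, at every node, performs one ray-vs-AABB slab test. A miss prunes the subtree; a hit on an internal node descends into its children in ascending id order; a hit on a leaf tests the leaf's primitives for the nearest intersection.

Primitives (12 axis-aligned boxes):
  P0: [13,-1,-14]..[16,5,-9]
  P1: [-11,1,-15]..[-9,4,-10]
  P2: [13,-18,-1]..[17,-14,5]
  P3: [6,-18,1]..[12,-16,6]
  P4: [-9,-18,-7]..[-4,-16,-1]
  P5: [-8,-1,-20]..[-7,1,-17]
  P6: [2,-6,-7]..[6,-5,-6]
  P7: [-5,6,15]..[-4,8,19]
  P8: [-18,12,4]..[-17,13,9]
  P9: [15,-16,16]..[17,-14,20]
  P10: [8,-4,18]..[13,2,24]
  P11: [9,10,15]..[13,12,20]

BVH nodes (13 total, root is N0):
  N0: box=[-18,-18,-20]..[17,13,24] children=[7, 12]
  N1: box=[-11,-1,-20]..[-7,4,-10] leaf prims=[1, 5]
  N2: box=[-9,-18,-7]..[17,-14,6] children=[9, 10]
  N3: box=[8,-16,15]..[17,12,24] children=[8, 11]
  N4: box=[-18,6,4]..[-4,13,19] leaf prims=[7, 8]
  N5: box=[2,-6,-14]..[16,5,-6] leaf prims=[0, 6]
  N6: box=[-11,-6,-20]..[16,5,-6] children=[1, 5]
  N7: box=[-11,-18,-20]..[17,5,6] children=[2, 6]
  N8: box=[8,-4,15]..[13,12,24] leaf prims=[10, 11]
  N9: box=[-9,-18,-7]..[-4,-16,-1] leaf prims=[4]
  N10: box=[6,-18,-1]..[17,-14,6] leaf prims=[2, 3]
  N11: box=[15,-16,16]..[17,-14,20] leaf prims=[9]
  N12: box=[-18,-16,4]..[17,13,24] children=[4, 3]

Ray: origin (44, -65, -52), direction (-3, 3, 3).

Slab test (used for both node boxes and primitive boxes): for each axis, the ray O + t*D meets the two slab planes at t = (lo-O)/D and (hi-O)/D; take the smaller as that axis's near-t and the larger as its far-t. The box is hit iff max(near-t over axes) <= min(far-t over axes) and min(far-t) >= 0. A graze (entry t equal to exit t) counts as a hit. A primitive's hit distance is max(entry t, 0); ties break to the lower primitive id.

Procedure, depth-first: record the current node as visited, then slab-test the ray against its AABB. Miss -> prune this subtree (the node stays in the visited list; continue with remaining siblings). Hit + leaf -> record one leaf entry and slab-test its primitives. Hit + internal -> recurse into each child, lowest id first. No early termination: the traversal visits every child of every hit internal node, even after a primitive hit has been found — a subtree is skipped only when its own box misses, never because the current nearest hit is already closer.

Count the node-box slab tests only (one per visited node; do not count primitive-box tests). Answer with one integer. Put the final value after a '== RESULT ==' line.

Traverse from the root:
N0 x:[9,62/3] y:[47/3,26] z:[32/3,76/3] -> hit [47/3,62/3], descend [7, 12]
  N7 x:[9,55/3] y:[47/3,70/3] z:[32/3,58/3] -> hit [47/3,55/3], descend [2, 6]
    N2 x:[9,53/3] y:[47/3,17] z:[15,58/3] -> hit [47/3,17], descend [9, 10]
      N9 x:[16,53/3] y:[47/3,49/3] z:[15,17] -> hit [16,49/3] leaf, test {P4@t=16}
      N10 x:[9,38/3] y:[47/3,17] z:[17,58/3] -> miss, prune
    N6 x:[28/3,55/3] y:[59/3,70/3] z:[32/3,46/3] -> miss, prune
  N12 x:[9,62/3] y:[49/3,26] z:[56/3,76/3] -> hit [56/3,62/3], descend [3, 4]
    N3 x:[9,12] y:[49/3,77/3] z:[67/3,76/3] -> miss, prune
    N4 x:[16,62/3] y:[71/3,26] z:[56/3,71/3] -> miss, prune

order=[0, 7, 2, 9, 10, 6, 12, 3, 4]  |boxes|=9  |leaves|=1  hit=P4

== RESULT ==
9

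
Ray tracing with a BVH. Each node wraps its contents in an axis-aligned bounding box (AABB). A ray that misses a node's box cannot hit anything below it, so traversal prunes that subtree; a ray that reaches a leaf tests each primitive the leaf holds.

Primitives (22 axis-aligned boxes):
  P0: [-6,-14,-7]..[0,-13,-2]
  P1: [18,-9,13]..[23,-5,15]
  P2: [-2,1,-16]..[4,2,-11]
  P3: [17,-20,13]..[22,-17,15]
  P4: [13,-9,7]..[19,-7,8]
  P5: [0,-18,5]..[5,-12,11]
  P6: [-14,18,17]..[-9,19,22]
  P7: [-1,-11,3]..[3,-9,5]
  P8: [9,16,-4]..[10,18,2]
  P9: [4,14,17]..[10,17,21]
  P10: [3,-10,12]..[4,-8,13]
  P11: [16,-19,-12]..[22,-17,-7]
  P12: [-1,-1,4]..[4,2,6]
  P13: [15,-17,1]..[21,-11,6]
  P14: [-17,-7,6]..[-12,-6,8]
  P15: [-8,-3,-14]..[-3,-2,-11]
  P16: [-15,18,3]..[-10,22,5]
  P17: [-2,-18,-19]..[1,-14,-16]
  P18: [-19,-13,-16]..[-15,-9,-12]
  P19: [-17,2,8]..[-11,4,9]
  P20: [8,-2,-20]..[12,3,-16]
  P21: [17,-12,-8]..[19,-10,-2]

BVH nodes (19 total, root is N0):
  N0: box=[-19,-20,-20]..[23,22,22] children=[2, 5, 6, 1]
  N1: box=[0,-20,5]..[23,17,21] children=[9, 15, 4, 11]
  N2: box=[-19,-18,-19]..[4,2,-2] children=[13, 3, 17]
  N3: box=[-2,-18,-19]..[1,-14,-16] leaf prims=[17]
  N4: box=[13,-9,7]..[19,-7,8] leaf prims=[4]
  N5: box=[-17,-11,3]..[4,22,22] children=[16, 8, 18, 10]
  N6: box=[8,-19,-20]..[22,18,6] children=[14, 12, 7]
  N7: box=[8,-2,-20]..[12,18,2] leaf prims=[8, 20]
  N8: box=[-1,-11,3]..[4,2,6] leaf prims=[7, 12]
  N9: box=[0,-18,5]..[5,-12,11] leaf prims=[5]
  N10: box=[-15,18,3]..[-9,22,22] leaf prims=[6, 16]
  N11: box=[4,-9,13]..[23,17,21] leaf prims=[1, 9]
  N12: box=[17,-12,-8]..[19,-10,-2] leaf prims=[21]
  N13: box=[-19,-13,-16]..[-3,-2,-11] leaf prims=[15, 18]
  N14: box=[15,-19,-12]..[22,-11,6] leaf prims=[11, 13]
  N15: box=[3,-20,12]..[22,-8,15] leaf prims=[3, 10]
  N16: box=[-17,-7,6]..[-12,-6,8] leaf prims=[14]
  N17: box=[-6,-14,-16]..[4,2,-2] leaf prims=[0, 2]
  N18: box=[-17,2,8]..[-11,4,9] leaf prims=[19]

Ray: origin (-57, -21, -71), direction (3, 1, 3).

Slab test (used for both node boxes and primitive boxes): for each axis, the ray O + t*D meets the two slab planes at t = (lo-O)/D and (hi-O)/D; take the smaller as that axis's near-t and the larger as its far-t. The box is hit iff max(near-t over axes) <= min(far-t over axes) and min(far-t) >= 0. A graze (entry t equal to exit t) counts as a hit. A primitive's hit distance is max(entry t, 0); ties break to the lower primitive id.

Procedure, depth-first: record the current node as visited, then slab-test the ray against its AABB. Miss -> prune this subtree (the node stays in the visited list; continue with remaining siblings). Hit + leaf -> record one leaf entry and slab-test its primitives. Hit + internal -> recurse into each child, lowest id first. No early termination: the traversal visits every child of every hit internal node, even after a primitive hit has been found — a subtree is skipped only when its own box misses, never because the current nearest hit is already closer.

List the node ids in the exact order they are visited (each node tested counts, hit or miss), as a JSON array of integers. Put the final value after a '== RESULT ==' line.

Trace the traversal:
N0 x:[38/3,80/3] y:[1,43] z:[17,31] -> hit [17,80/3], descend [1, 2, 5, 6]
  N1 x:[19,80/3] y:[1,38] z:[76/3,92/3] -> hit [76/3,80/3], descend [4, 9, 11, 15]
    N4 x:[70/3,76/3] y:[12,14] z:[26,79/3] -> miss, prune
    N9 x:[19,62/3] y:[3,9] z:[76/3,82/3] -> miss, prune
    N11 x:[61/3,80/3] y:[12,38] z:[28,92/3] -> miss, prune
    N15 x:[20,79/3] y:[1,13] z:[83/3,86/3] -> miss, prune
  N2 x:[38/3,61/3] y:[3,23] z:[52/3,23] -> hit [52/3,61/3], descend [3, 13, 17]
    N3 x:[55/3,58/3] y:[3,7] z:[52/3,55/3] -> miss, prune
    N13 x:[38/3,18] y:[8,19] z:[55/3,20] -> miss, prune
    N17 x:[17,61/3] y:[7,23] z:[55/3,23] -> hit [55/3,61/3] leaf, test {P0(miss), P2(miss)}
  N5 x:[40/3,61/3] y:[10,43] z:[74/3,31] -> miss, prune
  N6 x:[65/3,79/3] y:[2,39] z:[17,77/3] -> hit [65/3,77/3], descend [7, 12, 14]
    N7 x:[65/3,23] y:[19,39] z:[17,73/3] -> hit [65/3,23] leaf, test {P8(miss), P20(miss)}
    N12 x:[74/3,76/3] y:[9,11] z:[21,23] -> miss, prune
    N14 x:[24,79/3] y:[2,10] z:[59/3,77/3] -> miss, prune

15 AABB tests over nodes [0, 1, 4, 9, 11, 15, 2, 3, 13, 17, 5, 6, 7, 12, 14]; 2 leaves entered; closest miss.

== RESULT ==
[0, 1, 4, 9, 11, 15, 2, 3, 13, 17, 5, 6, 7, 12, 14]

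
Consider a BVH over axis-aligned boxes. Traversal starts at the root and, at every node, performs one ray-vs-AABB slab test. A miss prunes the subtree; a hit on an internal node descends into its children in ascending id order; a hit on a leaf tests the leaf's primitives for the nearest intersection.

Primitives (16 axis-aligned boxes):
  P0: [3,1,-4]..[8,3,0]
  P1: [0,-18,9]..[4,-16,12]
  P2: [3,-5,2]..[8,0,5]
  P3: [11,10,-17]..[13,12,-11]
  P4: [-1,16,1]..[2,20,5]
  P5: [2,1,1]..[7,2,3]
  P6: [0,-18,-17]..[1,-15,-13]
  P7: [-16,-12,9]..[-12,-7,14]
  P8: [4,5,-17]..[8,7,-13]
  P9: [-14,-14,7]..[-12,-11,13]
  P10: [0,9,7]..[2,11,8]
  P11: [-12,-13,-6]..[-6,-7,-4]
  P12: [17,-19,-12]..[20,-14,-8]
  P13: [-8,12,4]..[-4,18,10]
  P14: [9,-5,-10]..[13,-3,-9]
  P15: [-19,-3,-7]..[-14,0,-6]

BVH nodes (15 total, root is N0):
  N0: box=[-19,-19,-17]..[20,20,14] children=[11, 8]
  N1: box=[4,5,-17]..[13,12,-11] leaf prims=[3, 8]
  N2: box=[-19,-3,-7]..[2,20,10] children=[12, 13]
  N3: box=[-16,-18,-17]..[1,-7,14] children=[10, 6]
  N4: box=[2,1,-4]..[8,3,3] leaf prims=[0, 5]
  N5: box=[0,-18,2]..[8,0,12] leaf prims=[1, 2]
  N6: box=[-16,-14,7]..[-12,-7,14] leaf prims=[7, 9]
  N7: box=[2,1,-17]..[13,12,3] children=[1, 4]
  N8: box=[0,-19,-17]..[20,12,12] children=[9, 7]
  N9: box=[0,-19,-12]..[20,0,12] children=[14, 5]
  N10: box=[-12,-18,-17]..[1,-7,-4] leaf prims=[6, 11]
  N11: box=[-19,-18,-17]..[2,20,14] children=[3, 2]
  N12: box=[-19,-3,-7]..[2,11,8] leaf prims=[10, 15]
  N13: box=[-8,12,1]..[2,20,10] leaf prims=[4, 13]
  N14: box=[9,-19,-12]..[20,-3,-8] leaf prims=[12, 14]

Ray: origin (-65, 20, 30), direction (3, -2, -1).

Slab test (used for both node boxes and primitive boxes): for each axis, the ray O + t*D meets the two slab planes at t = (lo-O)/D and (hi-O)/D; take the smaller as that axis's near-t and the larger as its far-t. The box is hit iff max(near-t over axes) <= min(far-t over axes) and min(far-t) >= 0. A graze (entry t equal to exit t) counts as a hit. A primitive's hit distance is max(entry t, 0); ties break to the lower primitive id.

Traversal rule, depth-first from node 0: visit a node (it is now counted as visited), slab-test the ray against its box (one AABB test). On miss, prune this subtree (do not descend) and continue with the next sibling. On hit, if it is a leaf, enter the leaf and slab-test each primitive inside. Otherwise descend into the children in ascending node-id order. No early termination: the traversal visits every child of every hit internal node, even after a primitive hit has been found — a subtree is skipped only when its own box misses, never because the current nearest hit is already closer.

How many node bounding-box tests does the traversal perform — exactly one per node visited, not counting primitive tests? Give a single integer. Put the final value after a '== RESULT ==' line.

Trace the traversal:
N0 x:[46/3,85/3] y:[0,39/2] z:[16,47] -> hit [16,39/2], descend [8, 11]
  N8 x:[65/3,85/3] y:[4,39/2] z:[18,47] -> miss, prune
  N11 x:[46/3,67/3] y:[0,19] z:[16,47] -> hit [16,19], descend [2, 3]
    N2 x:[46/3,67/3] y:[0,23/2] z:[20,37] -> miss, prune
    N3 x:[49/3,22] y:[27/2,19] z:[16,47] -> hit [49/3,19], descend [6, 10]
      N6 x:[49/3,53/3] y:[27/2,17] z:[16,23] -> hit [49/3,17] leaf, test {P7(miss), P9@t=17}
      N10 x:[53/3,22] y:[27/2,19] z:[34,47] -> miss, prune

Summary -> nodes [0, 8, 11, 2, 3, 6, 10]; box-tests=7; leaf-entries=1; first=P9

== RESULT ==
7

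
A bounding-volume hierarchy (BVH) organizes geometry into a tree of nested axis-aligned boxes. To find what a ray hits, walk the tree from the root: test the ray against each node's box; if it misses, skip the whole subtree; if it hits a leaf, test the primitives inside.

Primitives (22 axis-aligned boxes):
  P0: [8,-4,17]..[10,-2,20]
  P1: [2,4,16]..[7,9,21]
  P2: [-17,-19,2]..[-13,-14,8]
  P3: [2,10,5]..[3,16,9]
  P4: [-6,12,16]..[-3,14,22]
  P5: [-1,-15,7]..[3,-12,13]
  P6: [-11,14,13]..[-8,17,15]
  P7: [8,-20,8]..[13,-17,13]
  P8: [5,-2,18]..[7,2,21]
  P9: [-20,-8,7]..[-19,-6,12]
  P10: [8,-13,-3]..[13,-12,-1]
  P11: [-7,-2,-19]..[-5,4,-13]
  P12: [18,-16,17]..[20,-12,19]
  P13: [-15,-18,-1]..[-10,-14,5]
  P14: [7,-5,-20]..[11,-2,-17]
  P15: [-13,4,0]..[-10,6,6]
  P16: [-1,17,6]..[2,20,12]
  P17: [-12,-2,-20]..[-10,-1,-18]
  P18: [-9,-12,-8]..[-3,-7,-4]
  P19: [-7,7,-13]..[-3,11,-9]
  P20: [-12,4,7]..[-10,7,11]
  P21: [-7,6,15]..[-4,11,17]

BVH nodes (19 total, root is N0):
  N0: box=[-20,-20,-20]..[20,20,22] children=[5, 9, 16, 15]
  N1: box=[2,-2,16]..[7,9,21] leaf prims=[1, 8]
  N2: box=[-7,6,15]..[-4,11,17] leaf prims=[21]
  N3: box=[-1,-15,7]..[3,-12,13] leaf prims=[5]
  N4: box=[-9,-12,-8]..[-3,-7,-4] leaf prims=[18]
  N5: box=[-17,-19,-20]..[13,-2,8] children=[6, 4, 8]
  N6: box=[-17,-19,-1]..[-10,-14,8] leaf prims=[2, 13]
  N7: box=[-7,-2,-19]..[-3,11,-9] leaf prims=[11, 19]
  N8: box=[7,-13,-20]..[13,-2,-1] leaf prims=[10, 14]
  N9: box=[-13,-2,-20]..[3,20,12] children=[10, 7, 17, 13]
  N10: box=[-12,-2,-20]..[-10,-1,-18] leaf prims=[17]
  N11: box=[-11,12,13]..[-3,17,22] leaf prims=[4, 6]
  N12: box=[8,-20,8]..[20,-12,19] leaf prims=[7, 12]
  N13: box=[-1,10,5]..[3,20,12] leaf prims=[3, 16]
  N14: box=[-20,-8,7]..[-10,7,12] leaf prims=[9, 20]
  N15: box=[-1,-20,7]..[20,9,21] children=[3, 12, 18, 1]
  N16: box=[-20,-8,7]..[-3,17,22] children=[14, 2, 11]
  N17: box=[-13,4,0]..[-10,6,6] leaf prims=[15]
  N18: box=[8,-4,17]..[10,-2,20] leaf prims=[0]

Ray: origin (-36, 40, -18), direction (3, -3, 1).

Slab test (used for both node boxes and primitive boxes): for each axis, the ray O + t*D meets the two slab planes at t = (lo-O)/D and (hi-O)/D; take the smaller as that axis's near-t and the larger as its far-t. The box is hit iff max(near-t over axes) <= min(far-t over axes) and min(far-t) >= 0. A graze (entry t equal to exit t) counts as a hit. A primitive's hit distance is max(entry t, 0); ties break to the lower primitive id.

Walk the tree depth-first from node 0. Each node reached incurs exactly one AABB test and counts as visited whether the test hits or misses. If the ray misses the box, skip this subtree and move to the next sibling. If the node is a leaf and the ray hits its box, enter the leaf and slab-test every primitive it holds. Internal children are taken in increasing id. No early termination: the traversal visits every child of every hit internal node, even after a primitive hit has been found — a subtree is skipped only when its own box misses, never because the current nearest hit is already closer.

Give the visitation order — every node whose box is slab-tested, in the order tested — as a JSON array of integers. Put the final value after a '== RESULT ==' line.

Traverse from the root:
N0 x:[16/3,56/3] y:[20/3,20] z:[-2,40] -> hit [20/3,56/3], descend [5, 9, 15, 16]
  N5 x:[19/3,49/3] y:[14,59/3] z:[-2,26] -> hit [14,49/3], descend [4, 6, 8]
    N4 x:[9,11] y:[47/3,52/3] z:[10,14] -> miss, prune
    N6 x:[19/3,26/3] y:[18,59/3] z:[17,26] -> miss, prune
    N8 x:[43/3,49/3] y:[14,53/3] z:[-2,17] -> hit [43/3,49/3] leaf, test {P10(miss), P14(miss)}
  N9 x:[23/3,13] y:[20/3,14] z:[-2,30] -> hit [23/3,13], descend [7, 10, 13, 17]
    N7 x:[29/3,11] y:[29/3,14] z:[-1,9] -> miss, prune
    N10 x:[8,26/3] y:[41/3,14] z:[-2,0] -> miss, prune
    N13 x:[35/3,13] y:[20/3,10] z:[23,30] -> miss, prune
    N17 x:[23/3,26/3] y:[34/3,12] z:[18,24] -> miss, prune
  N15 x:[35/3,56/3] y:[31/3,20] z:[25,39] -> miss, prune
  N16 x:[16/3,11] y:[23/3,16] z:[25,40] -> miss, prune

order=[0, 5, 4, 6, 8, 9, 7, 10, 13, 17, 15, 16]  |boxes|=12  |leaves|=1  hit=miss

== RESULT ==
[0, 5, 4, 6, 8, 9, 7, 10, 13, 17, 15, 16]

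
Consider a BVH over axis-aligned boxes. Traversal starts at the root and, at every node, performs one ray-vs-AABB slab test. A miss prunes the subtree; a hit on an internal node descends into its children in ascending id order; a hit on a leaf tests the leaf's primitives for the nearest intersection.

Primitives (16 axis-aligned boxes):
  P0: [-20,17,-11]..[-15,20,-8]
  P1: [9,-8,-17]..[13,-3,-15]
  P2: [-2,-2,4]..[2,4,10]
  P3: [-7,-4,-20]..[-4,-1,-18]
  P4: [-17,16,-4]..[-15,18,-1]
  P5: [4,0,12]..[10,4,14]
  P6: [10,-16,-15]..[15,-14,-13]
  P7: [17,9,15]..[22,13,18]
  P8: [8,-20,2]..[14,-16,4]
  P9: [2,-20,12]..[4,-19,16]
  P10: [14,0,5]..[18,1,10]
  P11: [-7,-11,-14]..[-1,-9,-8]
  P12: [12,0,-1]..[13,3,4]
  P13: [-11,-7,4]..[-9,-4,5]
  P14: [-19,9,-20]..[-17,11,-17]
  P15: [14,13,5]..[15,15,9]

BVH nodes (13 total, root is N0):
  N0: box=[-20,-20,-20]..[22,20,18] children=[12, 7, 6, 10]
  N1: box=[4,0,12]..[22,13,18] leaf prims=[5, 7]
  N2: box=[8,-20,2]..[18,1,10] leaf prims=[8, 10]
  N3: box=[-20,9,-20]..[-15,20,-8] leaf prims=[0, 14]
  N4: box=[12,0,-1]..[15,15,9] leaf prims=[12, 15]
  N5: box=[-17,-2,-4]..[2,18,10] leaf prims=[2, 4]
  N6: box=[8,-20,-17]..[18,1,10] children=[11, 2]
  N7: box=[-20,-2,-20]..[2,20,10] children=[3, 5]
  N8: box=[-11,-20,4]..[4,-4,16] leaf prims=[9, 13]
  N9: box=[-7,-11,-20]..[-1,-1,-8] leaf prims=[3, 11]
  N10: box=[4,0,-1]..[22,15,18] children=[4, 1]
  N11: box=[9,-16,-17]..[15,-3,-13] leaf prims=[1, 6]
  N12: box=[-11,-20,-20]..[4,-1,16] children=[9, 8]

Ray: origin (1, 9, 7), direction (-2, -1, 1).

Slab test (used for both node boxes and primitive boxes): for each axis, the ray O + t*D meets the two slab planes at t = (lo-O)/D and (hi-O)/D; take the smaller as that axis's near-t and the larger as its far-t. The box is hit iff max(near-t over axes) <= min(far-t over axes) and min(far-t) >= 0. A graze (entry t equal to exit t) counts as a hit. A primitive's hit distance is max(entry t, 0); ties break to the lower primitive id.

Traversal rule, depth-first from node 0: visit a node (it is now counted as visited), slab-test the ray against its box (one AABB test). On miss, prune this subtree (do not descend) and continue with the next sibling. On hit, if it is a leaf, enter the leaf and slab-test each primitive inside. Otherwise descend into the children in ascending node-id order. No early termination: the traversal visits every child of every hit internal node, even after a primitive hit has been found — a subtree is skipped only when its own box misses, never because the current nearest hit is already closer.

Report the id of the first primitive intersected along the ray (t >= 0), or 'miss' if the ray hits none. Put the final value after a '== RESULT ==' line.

Trace the traversal:
N0 x:[-21/2,21/2] y:[-11,29] z:[-27,11] -> hit [-21/2,21/2], descend [6, 7, 10, 12]
  N6 x:[-17/2,-7/2] y:[8,29] z:[-24,3] -> miss, prune
  N7 x:[-1/2,21/2] y:[-11,11] z:[-27,3] -> hit [-1/2,3], descend [3, 5]
    N3 x:[8,21/2] y:[-11,0] z:[-27,-15] -> miss, prune
    N5 x:[-1/2,9] y:[-9,11] z:[-11,3] -> hit [-1/2,3] leaf, test {P2(miss), P4(miss)}
  N10 x:[-21/2,-3/2] y:[-6,9] z:[-8,11] -> miss, prune
  N12 x:[-3/2,6] y:[10,29] z:[-27,9] -> miss, prune

Summary -> nodes [0, 6, 7, 3, 5, 10, 12]; box-tests=7; leaf-entries=1; first=miss

== RESULT ==
miss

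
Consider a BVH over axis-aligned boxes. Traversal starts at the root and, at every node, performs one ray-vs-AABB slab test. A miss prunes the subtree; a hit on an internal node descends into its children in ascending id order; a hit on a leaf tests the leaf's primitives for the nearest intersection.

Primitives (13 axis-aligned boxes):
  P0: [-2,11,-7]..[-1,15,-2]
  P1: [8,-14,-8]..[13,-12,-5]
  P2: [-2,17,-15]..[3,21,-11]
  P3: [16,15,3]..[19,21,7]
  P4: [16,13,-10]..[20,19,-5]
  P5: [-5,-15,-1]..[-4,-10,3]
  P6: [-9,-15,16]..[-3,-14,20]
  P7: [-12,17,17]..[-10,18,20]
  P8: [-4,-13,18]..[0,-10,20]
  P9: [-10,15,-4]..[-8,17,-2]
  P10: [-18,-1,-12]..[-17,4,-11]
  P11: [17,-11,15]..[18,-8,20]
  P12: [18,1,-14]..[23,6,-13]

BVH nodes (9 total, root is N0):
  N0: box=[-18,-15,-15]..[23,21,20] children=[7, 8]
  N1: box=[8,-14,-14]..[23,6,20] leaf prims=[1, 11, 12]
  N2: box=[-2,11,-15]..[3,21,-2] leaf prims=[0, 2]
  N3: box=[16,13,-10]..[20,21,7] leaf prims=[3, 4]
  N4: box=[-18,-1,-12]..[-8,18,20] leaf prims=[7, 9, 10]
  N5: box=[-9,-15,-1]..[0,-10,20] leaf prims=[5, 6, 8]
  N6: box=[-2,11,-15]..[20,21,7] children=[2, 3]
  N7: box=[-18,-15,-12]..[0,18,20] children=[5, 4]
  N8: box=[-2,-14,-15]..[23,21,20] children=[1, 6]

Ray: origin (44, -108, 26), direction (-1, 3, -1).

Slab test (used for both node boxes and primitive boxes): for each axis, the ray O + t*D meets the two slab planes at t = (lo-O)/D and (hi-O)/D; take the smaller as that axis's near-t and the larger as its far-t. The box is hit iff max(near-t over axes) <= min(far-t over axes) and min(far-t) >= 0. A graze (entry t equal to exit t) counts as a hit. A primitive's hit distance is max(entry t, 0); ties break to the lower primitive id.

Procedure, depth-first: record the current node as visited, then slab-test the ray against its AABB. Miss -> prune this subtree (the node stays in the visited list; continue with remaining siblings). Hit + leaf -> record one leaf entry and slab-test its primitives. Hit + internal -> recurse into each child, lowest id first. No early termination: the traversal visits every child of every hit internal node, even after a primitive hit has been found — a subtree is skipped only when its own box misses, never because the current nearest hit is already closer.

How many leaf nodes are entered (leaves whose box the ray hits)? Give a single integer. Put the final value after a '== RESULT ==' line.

Traverse from the root:
N0 x:[21,62] y:[31,43] z:[6,41] -> hit [31,41], descend [7, 8]
  N7 x:[44,62] y:[31,42] z:[6,38] -> miss, prune
  N8 x:[21,46] y:[94/3,43] z:[6,41] -> hit [94/3,41], descend [1, 6]
    N1 x:[21,36] y:[94/3,38] z:[6,40] -> hit [94/3,36] leaf, test {P1@t=94/3, P11(miss), P12(miss)}
    N6 x:[24,46] y:[119/3,43] z:[19,41] -> hit [119/3,41], descend [2, 3]
      N2 x:[41,46] y:[119/3,43] z:[28,41] -> hit [41,41] leaf, test {P0(miss), P2(miss)}
      N3 x:[24,28] y:[121/3,43] z:[19,36] -> miss, prune

Summary -> nodes [0, 7, 8, 1, 6, 2, 3]; box-tests=7; leaf-entries=2; first=P1

== RESULT ==
2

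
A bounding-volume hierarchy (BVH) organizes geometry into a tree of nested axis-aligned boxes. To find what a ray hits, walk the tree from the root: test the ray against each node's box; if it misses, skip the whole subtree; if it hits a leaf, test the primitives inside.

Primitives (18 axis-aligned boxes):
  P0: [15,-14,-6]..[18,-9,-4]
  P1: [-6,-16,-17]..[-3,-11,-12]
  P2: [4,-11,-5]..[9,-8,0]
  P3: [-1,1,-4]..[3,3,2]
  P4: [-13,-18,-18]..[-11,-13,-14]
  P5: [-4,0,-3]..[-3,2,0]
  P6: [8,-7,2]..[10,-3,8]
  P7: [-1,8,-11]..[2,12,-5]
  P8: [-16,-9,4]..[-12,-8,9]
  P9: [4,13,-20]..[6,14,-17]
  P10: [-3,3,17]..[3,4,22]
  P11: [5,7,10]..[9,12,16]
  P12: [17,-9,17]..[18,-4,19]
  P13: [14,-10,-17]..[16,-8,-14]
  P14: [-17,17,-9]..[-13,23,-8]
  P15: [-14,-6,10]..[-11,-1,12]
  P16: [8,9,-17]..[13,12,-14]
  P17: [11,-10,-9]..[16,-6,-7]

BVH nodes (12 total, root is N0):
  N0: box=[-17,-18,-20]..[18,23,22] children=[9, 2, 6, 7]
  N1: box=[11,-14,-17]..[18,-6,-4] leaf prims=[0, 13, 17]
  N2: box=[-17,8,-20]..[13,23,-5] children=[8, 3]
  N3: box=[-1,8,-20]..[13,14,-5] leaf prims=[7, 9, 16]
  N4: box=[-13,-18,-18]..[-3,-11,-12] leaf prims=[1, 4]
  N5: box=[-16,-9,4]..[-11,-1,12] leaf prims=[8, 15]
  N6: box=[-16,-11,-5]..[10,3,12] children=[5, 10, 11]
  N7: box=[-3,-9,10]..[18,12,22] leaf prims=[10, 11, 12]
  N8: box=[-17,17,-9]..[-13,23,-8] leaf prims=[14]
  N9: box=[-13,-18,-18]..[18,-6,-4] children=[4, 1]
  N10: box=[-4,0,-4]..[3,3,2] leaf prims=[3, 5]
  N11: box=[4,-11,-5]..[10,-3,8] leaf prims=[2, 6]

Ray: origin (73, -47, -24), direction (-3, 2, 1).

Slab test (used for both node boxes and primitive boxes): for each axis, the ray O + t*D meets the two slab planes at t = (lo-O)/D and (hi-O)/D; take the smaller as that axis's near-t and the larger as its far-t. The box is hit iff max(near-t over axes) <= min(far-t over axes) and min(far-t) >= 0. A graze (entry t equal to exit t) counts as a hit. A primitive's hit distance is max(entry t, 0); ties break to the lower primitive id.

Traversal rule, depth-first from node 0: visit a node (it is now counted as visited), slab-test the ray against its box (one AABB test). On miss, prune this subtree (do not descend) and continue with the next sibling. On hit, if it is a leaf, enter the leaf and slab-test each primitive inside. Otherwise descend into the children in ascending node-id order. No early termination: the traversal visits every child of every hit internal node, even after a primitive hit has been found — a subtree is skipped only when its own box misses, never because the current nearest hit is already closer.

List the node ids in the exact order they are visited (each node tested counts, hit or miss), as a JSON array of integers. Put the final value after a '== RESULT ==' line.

Walk:
N0 x:[55/3,30] y:[29/2,35] z:[4,46] -> hit [55/3,30], descend [2, 6, 7, 9]
  N2 x:[20,30] y:[55/2,35] z:[4,19] -> miss, prune
  N6 x:[21,89/3] y:[18,25] z:[19,36] -> hit [21,25], descend [5, 10, 11]
    N5 x:[28,89/3] y:[19,23] z:[28,36] -> miss, prune
    N10 x:[70/3,77/3] y:[47/2,25] z:[20,26] -> hit [47/2,25] leaf, test {P3@t=24, P5(miss)}
    N11 x:[21,23] y:[18,22] z:[19,32] -> hit [21,22] leaf, test {P2(miss), P6(miss)}
  N7 x:[55/3,76/3] y:[19,59/2] z:[34,46] -> miss, prune
  N9 x:[55/3,86/3] y:[29/2,41/2] z:[6,20] -> hit [55/3,20], descend [1, 4]
    N1 x:[55/3,62/3] y:[33/2,41/2] z:[7,20] -> hit [55/3,20] leaf, test {P0@t=55/3, P13(miss), P17(miss)}
    N4 x:[76/3,86/3] y:[29/2,18] z:[6,12] -> miss, prune

10 AABB tests over nodes [0, 2, 6, 5, 10, 11, 7, 9, 1, 4]; 3 leaves entered; closest P0.

== RESULT ==
[0, 2, 6, 5, 10, 11, 7, 9, 1, 4]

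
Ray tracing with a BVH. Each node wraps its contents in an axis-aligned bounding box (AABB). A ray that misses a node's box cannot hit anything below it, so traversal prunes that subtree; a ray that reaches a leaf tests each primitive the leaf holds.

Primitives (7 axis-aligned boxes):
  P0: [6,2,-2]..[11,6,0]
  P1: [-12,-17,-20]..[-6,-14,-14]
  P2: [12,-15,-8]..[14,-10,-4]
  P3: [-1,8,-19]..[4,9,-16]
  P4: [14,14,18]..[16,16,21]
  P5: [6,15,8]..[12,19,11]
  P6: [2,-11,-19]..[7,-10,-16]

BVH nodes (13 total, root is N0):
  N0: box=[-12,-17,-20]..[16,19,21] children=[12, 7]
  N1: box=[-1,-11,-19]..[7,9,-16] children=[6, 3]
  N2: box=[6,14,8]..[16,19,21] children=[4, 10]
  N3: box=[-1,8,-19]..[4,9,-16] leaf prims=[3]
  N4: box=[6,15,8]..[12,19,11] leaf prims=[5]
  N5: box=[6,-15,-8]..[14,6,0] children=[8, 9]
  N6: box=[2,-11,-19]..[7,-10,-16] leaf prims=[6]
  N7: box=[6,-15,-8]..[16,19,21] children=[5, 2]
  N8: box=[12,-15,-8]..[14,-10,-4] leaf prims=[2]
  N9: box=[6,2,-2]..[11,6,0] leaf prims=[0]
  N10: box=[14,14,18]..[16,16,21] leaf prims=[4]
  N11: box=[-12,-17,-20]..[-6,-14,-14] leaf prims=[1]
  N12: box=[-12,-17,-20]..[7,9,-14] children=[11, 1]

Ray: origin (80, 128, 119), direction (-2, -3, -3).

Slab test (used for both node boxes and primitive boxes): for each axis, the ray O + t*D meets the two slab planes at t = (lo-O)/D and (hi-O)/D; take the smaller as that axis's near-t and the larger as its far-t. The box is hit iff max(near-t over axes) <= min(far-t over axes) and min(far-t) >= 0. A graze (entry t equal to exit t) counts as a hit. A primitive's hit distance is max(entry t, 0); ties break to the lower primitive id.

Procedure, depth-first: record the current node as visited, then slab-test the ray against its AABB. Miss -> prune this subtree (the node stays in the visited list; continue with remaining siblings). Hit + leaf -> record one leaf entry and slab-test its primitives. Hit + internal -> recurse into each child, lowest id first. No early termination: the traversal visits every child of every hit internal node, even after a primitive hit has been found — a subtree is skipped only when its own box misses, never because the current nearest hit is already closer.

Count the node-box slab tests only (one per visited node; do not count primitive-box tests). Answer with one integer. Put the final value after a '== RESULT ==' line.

Trace the traversal:
N0 x:[32,46] y:[109/3,145/3] z:[98/3,139/3] -> hit [109/3,46], descend [7, 12]
  N7 x:[32,37] y:[109/3,143/3] z:[98/3,127/3] -> hit [109/3,37], descend [2, 5]
    N2 x:[32,37] y:[109/3,38] z:[98/3,37] -> hit [109/3,37], descend [4, 10]
      N4 x:[34,37] y:[109/3,113/3] z:[36,37] -> hit [109/3,37] leaf, test {P5@t=109/3}
      N10 x:[32,33] y:[112/3,38] z:[98/3,101/3] -> miss, prune
    N5 x:[33,37] y:[122/3,143/3] z:[119/3,127/3] -> miss, prune
  N12 x:[73/2,46] y:[119/3,145/3] z:[133/3,139/3] -> hit [133/3,46], descend [1, 11]
    N1 x:[73/2,81/2] y:[119/3,139/3] z:[45,46] -> miss, prune
    N11 x:[43,46] y:[142/3,145/3] z:[133/3,139/3] -> miss, prune

order=[0, 7, 2, 4, 10, 5, 12, 1, 11]  |boxes|=9  |leaves|=1  hit=P5

== RESULT ==
9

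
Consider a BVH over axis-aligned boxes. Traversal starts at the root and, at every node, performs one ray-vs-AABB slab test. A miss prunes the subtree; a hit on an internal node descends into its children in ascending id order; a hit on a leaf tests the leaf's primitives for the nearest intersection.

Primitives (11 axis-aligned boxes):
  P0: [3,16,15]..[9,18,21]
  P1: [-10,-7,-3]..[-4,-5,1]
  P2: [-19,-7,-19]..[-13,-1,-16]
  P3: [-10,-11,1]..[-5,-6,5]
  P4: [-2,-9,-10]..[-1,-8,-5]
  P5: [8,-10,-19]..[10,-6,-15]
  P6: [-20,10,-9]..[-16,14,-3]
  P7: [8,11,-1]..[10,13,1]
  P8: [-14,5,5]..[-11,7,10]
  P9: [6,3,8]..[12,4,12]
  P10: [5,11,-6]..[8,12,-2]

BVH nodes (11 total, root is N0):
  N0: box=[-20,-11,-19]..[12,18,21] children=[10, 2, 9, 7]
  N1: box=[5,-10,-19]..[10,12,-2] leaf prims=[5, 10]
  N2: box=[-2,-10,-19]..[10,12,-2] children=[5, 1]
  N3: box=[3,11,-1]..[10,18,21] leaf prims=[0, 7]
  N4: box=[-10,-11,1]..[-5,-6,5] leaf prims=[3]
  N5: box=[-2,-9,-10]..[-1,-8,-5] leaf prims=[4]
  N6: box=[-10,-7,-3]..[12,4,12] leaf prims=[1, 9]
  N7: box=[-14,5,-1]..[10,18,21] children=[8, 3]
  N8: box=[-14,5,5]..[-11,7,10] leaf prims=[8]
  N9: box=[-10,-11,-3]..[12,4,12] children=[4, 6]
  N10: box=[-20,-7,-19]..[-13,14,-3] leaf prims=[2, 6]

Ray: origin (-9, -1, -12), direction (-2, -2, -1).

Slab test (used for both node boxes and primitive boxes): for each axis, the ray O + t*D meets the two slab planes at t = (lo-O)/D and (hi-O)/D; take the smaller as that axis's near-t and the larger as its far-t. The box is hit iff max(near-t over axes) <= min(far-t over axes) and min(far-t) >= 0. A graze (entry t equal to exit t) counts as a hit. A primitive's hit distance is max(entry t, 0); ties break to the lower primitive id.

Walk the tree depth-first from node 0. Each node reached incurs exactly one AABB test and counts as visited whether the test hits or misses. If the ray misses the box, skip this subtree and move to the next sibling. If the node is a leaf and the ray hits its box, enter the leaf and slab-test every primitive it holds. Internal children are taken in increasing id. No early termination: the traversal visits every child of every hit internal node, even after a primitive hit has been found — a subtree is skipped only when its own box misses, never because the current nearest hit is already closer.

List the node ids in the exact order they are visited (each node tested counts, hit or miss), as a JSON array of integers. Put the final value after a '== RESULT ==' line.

Traverse from the root:
N0 x:[-21/2,11/2] y:[-19/2,5] z:[-33,7] -> hit [-19/2,5], descend [2, 7, 9, 10]
  N2 x:[-19/2,-7/2] y:[-13/2,9/2] z:[-10,7] -> miss, prune
  N7 x:[-19/2,5/2] y:[-19/2,-3] z:[-33,-11] -> miss, prune
  N9 x:[-21/2,1/2] y:[-5/2,5] z:[-24,-9] -> miss, prune
  N10 x:[2,11/2] y:[-15/2,3] z:[-9,7] -> hit [2,3] leaf, test {P2(miss), P6(miss)}

5 AABB tests over nodes [0, 2, 7, 9, 10]; 1 leaf entered; closest miss.

== RESULT ==
[0, 2, 7, 9, 10]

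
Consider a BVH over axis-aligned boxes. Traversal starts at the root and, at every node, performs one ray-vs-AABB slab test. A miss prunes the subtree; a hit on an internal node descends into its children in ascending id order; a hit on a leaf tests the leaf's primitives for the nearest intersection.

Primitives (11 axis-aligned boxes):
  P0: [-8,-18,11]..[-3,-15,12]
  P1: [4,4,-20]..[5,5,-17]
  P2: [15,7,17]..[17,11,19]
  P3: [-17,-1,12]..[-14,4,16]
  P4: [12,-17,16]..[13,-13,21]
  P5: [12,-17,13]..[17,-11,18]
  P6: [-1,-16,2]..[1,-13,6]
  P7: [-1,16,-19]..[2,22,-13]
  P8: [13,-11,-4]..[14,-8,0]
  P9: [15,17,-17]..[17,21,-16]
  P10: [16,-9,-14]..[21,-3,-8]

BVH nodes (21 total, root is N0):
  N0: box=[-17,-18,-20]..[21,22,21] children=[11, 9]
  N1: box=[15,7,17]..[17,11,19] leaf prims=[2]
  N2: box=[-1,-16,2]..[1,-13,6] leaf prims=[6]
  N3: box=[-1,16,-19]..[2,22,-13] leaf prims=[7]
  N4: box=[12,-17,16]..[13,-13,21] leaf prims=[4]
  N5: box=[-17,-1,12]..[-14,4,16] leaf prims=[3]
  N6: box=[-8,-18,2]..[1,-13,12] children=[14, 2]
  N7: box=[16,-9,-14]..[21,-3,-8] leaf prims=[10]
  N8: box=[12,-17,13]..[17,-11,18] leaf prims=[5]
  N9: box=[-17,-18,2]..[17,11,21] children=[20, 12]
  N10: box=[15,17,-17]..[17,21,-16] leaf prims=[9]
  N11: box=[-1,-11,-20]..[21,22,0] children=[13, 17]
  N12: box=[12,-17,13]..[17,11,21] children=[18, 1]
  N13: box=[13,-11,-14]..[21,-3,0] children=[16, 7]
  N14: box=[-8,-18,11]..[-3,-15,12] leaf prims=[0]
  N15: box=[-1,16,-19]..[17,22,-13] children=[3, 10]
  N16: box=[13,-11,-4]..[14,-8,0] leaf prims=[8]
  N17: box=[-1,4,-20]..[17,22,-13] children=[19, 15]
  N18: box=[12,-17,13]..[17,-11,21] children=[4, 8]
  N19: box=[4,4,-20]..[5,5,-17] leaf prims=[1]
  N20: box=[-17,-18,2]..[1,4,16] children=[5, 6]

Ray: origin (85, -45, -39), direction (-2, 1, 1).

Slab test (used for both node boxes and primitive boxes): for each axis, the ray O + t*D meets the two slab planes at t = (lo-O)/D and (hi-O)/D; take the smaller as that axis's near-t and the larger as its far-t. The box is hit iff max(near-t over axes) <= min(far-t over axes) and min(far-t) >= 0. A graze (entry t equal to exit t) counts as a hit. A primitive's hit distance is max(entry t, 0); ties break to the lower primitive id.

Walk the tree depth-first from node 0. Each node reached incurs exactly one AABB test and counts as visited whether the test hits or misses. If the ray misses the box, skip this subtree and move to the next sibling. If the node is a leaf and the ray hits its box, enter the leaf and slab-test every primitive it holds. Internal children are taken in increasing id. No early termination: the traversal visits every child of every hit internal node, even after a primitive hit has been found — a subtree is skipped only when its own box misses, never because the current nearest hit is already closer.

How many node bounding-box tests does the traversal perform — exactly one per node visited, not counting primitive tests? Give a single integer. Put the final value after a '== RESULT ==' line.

Traverse from the root:
N0 x:[32,51] y:[27,67] z:[19,60] -> hit [32,51], descend [9, 11]
  N9 x:[34,51] y:[27,56] z:[41,60] -> hit [41,51], descend [12, 20]
    N12 x:[34,73/2] y:[28,56] z:[52,60] -> miss, prune
    N20 x:[42,51] y:[27,49] z:[41,55] -> hit [42,49], descend [5, 6]
      N5 x:[99/2,51] y:[44,49] z:[51,55] -> miss, prune
      N6 x:[42,93/2] y:[27,32] z:[41,51] -> miss, prune
  N11 x:[32,43] y:[34,67] z:[19,39] -> hit [34,39], descend [13, 17]
    N13 x:[32,36] y:[34,42] z:[25,39] -> hit [34,36], descend [7, 16]
      N7 x:[32,69/2] y:[36,42] z:[25,31] -> miss, prune
      N16 x:[71/2,36] y:[34,37] z:[35,39] -> hit [71/2,36] leaf, test {P8@t=71/2}
    N17 x:[34,43] y:[49,67] z:[19,26] -> miss, prune

order=[0, 9, 12, 20, 5, 6, 11, 13, 7, 16, 17]  |boxes|=11  |leaves|=1  hit=P8

== RESULT ==
11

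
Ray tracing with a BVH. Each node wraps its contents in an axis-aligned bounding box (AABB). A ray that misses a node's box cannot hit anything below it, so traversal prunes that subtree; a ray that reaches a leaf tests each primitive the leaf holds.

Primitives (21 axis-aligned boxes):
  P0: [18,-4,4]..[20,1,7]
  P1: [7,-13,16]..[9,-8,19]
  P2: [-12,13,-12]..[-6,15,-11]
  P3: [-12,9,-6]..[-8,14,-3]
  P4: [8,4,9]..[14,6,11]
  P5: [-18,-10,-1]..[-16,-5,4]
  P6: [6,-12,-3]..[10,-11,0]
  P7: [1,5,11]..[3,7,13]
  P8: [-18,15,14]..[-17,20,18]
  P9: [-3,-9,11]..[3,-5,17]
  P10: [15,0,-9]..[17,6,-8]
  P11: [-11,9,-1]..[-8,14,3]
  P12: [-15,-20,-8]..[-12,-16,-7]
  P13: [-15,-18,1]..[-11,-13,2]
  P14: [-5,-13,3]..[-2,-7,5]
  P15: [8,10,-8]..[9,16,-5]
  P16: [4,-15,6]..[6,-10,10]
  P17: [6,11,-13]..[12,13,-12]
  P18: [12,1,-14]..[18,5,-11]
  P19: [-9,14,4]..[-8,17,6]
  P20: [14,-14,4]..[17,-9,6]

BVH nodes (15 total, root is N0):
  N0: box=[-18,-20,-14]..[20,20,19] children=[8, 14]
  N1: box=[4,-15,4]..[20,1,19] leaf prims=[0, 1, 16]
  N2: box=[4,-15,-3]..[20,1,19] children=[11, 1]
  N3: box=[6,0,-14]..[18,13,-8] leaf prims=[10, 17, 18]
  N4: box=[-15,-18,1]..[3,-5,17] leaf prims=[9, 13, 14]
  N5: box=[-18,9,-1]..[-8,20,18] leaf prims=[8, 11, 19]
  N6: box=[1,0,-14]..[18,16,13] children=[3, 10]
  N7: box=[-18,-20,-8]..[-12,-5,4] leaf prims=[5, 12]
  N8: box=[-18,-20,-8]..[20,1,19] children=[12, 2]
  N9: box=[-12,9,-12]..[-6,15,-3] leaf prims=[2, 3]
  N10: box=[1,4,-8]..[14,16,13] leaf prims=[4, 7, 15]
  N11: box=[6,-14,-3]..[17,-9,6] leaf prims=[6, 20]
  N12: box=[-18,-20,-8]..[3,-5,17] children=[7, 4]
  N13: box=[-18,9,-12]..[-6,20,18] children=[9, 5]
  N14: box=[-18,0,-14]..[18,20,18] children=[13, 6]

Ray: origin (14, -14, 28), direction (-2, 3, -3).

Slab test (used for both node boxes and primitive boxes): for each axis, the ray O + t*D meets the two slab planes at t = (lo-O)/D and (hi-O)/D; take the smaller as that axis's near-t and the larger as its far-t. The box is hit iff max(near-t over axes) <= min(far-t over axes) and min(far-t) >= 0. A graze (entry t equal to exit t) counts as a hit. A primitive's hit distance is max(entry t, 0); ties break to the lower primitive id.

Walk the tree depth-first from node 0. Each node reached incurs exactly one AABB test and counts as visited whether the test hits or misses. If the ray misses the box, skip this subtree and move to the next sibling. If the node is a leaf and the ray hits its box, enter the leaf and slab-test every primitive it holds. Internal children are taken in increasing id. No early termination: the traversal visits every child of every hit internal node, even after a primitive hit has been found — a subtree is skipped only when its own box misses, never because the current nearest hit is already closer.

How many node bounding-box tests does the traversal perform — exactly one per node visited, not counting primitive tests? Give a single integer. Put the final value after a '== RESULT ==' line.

Traverse from the root:
N0 x:[-3,16] y:[-2,34/3] z:[3,14] -> hit [3,34/3], descend [8, 14]
  N8 x:[-3,16] y:[-2,5] z:[3,12] -> hit [3,5], descend [2, 12]
    N2 x:[-3,5] y:[-1/3,5] z:[3,31/3] -> hit [3,5], descend [1, 11]
      N1 x:[-3,5] y:[-1/3,5] z:[3,8] -> hit [3,5] leaf, test {P0(miss), P1(miss), P16(miss)}
      N11 x:[-3/2,4] y:[0,5/3] z:[22/3,31/3] -> miss, prune
    N12 x:[11/2,16] y:[-2,3] z:[11/3,12] -> miss, prune
  N14 x:[-2,16] y:[14/3,34/3] z:[10/3,14] -> hit [14/3,34/3], descend [6, 13]
    N6 x:[-2,13/2] y:[14/3,10] z:[5,14] -> hit [5,13/2], descend [3, 10]
      N3 x:[-2,4] y:[14/3,9] z:[12,14] -> miss, prune
      N10 x:[0,13/2] y:[6,10] z:[5,12] -> hit [6,13/2] leaf, test {P4(miss), P7(miss), P15(miss)}
    N13 x:[10,16] y:[23/3,34/3] z:[10/3,40/3] -> hit [10,34/3], descend [5, 9]
      N5 x:[11,16] y:[23/3,34/3] z:[10/3,29/3] -> miss, prune
      N9 x:[10,13] y:[23/3,29/3] z:[31/3,40/3] -> miss, prune

Visited [0, 8, 2, 1, 11, 12, 14, 6, 3, 10, 13, 5, 9]. Tests: 13 box, 2 leaf. Nearest: miss.

== RESULT ==
13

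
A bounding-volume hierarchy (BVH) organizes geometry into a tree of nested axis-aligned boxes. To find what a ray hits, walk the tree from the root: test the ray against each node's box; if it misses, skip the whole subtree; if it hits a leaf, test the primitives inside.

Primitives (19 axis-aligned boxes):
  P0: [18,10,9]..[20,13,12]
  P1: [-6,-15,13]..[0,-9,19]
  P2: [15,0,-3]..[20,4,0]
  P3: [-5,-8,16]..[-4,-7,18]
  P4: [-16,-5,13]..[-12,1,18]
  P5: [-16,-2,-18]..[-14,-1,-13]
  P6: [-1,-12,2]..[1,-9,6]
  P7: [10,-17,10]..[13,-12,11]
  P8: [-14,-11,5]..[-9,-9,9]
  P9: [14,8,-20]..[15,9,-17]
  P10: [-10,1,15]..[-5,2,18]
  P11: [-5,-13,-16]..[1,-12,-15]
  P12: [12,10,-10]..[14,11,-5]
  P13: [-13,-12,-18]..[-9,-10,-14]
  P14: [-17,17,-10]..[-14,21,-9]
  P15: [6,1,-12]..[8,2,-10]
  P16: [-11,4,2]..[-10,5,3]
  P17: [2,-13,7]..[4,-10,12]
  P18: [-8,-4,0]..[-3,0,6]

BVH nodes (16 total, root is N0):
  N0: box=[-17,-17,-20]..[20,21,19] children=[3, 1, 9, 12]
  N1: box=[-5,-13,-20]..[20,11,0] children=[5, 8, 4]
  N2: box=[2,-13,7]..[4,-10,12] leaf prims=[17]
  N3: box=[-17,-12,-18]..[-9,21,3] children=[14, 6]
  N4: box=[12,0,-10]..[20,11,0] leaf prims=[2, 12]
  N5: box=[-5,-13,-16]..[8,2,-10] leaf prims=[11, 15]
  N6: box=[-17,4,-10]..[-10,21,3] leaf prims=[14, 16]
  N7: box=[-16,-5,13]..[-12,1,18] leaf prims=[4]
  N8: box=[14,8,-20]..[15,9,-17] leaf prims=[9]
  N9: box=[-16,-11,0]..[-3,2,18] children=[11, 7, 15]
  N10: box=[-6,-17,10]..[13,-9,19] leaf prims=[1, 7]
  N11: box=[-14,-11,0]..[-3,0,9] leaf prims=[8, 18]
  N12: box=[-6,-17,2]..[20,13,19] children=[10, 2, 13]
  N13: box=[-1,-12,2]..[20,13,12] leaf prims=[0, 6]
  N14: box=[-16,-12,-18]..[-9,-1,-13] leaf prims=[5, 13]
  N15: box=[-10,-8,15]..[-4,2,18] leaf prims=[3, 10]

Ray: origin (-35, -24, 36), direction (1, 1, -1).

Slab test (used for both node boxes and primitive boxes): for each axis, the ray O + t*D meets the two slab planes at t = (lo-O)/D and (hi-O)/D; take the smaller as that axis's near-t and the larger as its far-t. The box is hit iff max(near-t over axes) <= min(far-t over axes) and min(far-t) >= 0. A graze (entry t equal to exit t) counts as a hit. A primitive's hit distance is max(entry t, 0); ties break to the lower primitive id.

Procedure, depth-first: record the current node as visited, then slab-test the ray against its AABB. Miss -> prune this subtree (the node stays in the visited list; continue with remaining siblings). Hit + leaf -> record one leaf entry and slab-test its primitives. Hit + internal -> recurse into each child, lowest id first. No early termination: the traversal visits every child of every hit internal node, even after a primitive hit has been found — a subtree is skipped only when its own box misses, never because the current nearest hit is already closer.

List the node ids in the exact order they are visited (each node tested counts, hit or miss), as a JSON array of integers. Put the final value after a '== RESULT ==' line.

Traverse from the root:
N0 x:[18,55] y:[7,45] z:[17,56] -> hit [18,45], descend [1, 3, 9, 12]
  N1 x:[30,55] y:[11,35] z:[36,56] -> miss, prune
  N3 x:[18,26] y:[12,45] z:[33,54] -> miss, prune
  N9 x:[19,32] y:[13,26] z:[18,36] -> hit [19,26], descend [7, 11, 15]
    N7 x:[19,23] y:[19,25] z:[18,23] -> hit [19,23] leaf, test {P4@t=19}
    N11 x:[21,32] y:[13,24] z:[27,36] -> miss, prune
    N15 x:[25,31] y:[16,26] z:[18,21] -> miss, prune
  N12 x:[29,55] y:[7,37] z:[17,34] -> hit [29,34], descend [2, 10, 13]
    N2 x:[37,39] y:[11,14] z:[24,29] -> miss, prune
    N10 x:[29,48] y:[7,15] z:[17,26] -> miss, prune
    N13 x:[34,55] y:[12,37] z:[24,34] -> hit [34,34] leaf, test {P0(miss), P6(miss)}

11 AABB tests over nodes [0, 1, 3, 9, 7, 11, 15, 12, 2, 10, 13]; 2 leaves entered; closest P4.

== RESULT ==
[0, 1, 3, 9, 7, 11, 15, 12, 2, 10, 13]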